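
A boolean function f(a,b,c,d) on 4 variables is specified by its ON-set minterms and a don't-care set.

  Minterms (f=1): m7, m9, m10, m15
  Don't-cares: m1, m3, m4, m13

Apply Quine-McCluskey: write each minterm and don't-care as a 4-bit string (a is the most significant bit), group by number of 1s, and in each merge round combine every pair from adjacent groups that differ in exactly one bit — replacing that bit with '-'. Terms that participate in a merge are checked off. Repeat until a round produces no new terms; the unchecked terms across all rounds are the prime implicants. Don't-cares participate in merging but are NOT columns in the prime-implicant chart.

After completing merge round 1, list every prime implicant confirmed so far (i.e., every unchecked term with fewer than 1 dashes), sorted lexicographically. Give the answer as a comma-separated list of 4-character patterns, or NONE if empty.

0100, 1010

[col 0] 0001*, 0011*, 0100, 0111*, 1001*, 1010, 1101*, 1111*
[col 1] -001, -111, 0-11, 00-1, 1-01, 11-1
Prime implicants: -001, -111, 0-11, 00-1, 0100, 1-01, 1010, 11-1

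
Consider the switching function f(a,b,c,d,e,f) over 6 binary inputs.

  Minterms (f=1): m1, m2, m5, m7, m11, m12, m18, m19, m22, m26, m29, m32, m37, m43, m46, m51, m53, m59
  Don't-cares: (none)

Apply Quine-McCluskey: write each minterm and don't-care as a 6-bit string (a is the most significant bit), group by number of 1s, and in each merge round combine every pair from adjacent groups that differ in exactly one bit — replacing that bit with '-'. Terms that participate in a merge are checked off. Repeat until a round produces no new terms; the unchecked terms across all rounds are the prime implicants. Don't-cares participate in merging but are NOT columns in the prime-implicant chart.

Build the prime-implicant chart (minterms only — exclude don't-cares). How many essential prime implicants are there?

11

size-2^0 implicants → 000001(✓)  000010(✓)  000101(✓)  000111(✓)  001011(✓)  001100  010010(✓)  010011(✓)  010110(✓)  011010(✓)  011101  100000  100101(✓)  101011(✓)  101110  110011(✓)  110101(✓)  111011(✓)
size-2^1 implicants → -00101  -01011  -10011  0-0010  000-01  0001-1  01-010  010-10  01001-  1-0101  1-1011  11-011
Unchecked terms (primes): -00101, -01011, -10011, 0-0010, 000-01, 0001-1, 001100, 01-010, 010-10, 01001-, 011101, 1-0101, 1-1011, 100000, 101110, 11-011
Minterm coverage:
  m1 ⊆ 000-01 [E]
  m2 ⊆ 0-0010 [E]
  m5 ⊆ -00101,000-01,0001-1
  m7 ⊆ 0001-1 [E]
  m11 ⊆ -01011 [E]
  m12 ⊆ 001100 [E]
  m18 ⊆ 0-0010,01-010,010-10,01001-
  m19 ⊆ -10011,01001-
  m22 ⊆ 010-10 [E]
  m26 ⊆ 01-010 [E]
  m29 ⊆ 011101 [E]
  m32 ⊆ 100000 [E]
  m37 ⊆ -00101,1-0101
  m43 ⊆ -01011,1-1011
  m46 ⊆ 101110 [E]
  m51 ⊆ -10011,11-011
  m53 ⊆ 1-0101 [E]
  m59 ⊆ 1-1011,11-011
E = {-01011, 0-0010, 000-01, 0001-1, 001100, 01-010, 010-10, 011101, 1-0101, 100000, 101110}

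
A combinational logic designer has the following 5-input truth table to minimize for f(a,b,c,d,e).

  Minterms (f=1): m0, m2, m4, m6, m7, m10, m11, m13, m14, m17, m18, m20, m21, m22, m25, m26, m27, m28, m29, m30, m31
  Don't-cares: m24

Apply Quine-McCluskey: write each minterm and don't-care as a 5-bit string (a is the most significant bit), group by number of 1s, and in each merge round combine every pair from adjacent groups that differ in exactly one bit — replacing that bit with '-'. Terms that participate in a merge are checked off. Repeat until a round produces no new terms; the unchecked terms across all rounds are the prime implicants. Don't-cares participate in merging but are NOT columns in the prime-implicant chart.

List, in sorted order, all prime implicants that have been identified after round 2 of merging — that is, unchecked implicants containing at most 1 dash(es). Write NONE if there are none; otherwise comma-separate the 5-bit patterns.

Round 0: 00000✓ 00010✓ 00100✓ 00110✓ 00111✓ 01010✓ 01011✓ 01101✓ 01110✓ 10001✓ 10010✓ 10100✓ 10101✓ 10110✓ 11000✓ 11001✓ 11010✓ 11011✓ 11100✓ 11101✓ 11110✓ 11111✓
Round 1: -0010✓ -0100✓ -0110✓ -1010✓ -1011✓ -1101 -1110✓ 0-010✓ 0-110✓ 00-00✓ 00-10✓ 000-0✓ 001-0✓ 0011- 01-10✓ 0101-✓ 1-001✓ 1-010✓ 1-100✓ 1-101✓ 1-110✓ 10-01✓ 10-10✓ 101-0✓ 1010-✓ 11-00✓ 11-01✓ 11-10✓ 11-11✓ 110-0✓ 110-1✓ 1100-✓ 1101-✓ 111-0✓ 111-1✓ 1110-✓ 1111-✓
Round 2: --010✓ --110✓ -0-10✓ -01-0 -1-10✓ -101- 0--10✓ 00--0 1--01 1--10✓ 1-1-0 1-10- 11--0✓ 11--1✓ 11-0-✓ 11-1-✓ 110--✓ 111--✓
Round 3: ---10 11---
PIs = {---10, -01-0, -101-, -1101, 00--0, 0011-, 1--01, 1-1-0, 1-10-, 11---}

-1101, 0011-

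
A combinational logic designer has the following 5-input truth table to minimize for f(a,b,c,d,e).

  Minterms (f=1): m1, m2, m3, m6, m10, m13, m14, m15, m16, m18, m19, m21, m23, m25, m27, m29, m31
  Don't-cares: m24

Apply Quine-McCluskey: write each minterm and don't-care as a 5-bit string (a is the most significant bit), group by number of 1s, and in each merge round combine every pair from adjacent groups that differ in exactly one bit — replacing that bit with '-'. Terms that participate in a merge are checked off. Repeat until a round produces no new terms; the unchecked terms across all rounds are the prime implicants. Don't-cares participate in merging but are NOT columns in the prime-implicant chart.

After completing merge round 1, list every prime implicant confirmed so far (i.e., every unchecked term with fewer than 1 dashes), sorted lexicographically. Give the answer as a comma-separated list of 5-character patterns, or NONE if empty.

Round 0: 00001✓ 00010✓ 00011✓ 00110✓ 01010✓ 01101✓ 01110✓ 01111✓ 10000✓ 10010✓ 10011✓ 10101✓ 10111✓ 11000✓ 11001✓ 11011✓ 11101✓ 11111✓
Round 1: -0010✓ -0011✓ -1101✓ -1111✓ 0-010✓ 0-110✓ 00-10✓ 000-1 0001-✓ 01-10✓ 011-1✓ 0111- 1-000 1-011✓ 1-101✓ 1-111✓ 10-11✓ 100-0 1001-✓ 101-1✓ 11-01✓ 11-11✓ 110-1✓ 1100- 111-1✓
Round 2: -001- -11-1 0--10 1--11 1-1-1 11--1
PIs = {-001-, -11-1, 0--10, 000-1, 0111-, 1--11, 1-000, 1-1-1, 100-0, 11--1, 1100-}

NONE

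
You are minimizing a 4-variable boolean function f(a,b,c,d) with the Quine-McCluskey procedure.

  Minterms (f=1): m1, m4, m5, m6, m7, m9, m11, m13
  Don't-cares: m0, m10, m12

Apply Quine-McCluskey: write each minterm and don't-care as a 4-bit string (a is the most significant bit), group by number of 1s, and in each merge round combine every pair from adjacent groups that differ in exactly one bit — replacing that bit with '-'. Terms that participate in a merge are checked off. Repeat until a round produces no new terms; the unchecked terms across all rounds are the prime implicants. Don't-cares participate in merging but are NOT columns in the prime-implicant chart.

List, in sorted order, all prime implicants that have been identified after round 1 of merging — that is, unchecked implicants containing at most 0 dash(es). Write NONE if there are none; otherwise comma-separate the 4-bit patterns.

NONE

size-2^0 implicants → 0000(✓)  0001(✓)  0100(✓)  0101(✓)  0110(✓)  0111(✓)  1001(✓)  1010(✓)  1011(✓)  1100(✓)  1101(✓)
size-2^1 implicants → -001(✓)  -100(✓)  -101(✓)  0-00(✓)  0-01(✓)  000-(✓)  01-0(✓)  01-1(✓)  010-(✓)  011-(✓)  1-01(✓)  10-1  101-  110-(✓)
size-2^2 implicants → --01  -10-  0-0-  01--
Unchecked terms (primes): --01, -10-, 0-0-, 01--, 10-1, 101-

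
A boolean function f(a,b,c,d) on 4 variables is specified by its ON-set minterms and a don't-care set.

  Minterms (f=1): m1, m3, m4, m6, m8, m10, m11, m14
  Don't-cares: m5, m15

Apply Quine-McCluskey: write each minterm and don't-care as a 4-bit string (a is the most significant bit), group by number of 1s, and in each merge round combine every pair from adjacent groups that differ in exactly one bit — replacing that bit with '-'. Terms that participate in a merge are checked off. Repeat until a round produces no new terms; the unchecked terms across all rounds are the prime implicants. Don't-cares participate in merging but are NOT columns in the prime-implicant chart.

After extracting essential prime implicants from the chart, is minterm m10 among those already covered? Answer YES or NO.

YES

size-2^0 implicants → 0001(✓)  0011(✓)  0100(✓)  0101(✓)  0110(✓)  1000(✓)  1010(✓)  1011(✓)  1110(✓)  1111(✓)
size-2^1 implicants → -011  -110  0-01  00-1  01-0  010-  1-10(✓)  1-11(✓)  10-0  101-(✓)  111-(✓)
size-2^2 implicants → 1-1-
Unchecked terms (primes): -011, -110, 0-01, 00-1, 01-0, 010-, 1-1-, 10-0
Minterm coverage:
  m1 ⊆ 0-01,00-1
  m3 ⊆ -011,00-1
  m4 ⊆ 01-0,010-
  m6 ⊆ -110,01-0
  m8 ⊆ 10-0 [E]
  m10 ⊆ 1-1-,10-0
  m11 ⊆ -011,1-1-
  m14 ⊆ -110,1-1-
E = {10-0}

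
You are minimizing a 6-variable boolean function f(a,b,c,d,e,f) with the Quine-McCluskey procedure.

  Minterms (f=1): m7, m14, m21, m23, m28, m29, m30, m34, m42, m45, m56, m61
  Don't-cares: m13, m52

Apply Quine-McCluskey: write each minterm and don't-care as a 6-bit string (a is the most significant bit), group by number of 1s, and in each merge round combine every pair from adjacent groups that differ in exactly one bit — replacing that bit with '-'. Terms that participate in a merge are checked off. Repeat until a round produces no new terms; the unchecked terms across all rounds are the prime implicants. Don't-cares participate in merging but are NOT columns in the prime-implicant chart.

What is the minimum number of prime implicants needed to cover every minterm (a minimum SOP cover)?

7

size-2^0 implicants → 000111(✓)  001101(✓)  001110(✓)  010101(✓)  010111(✓)  011100(✓)  011101(✓)  011110(✓)  100010(✓)  101010(✓)  101101(✓)  110100  111000  111101(✓)
size-2^1 implicants → -01101(✓)  -11101(✓)  0-0111  0-1101(✓)  0-1110  01-101  0101-1  0111-0  01110-  1-1101(✓)  10-010
size-2^2 implicants → --1101
Unchecked terms (primes): --1101, 0-0111, 0-1110, 01-101, 0101-1, 0111-0, 01110-, 10-010, 110100, 111000
Minterm coverage:
  m7 ⊆ 0-0111 [E]
  m14 ⊆ 0-1110 [E]
  m21 ⊆ 01-101,0101-1
  m23 ⊆ 0-0111,0101-1
  m28 ⊆ 0111-0,01110-
  m29 ⊆ --1101,01-101,01110-
  m30 ⊆ 0-1110,0111-0
  m34 ⊆ 10-010 [E]
  m42 ⊆ 10-010 [E]
  m45 ⊆ --1101 [E]
  m56 ⊆ 111000 [E]
  m61 ⊆ --1101 [E]
E = {--1101, 0-0111, 0-1110, 10-010, 111000}
Petrick residual → 01-101, 0111-0
Cover = cde'f + a'c'def + a'cdef' + a'bde'f + a'bcdf' + ab'd'ef' + abcd'e'f'  |cover|=7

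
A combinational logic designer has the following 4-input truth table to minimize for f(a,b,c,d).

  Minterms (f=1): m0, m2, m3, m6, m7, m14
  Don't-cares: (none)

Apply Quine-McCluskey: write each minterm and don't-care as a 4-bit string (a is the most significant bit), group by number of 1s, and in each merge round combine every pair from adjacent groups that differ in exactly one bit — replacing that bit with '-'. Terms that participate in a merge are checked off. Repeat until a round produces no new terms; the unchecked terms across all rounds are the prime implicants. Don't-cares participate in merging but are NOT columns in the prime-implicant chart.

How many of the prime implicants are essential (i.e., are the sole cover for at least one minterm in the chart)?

3

size-2^0 implicants → 0000(✓)  0010(✓)  0011(✓)  0110(✓)  0111(✓)  1110(✓)
size-2^1 implicants → -110  0-10(✓)  0-11(✓)  00-0  001-(✓)  011-(✓)
size-2^2 implicants → 0-1-
Unchecked terms (primes): -110, 0-1-, 00-0
Minterm coverage:
  m0 ⊆ 00-0 [E]
  m2 ⊆ 0-1-,00-0
  m3 ⊆ 0-1- [E]
  m6 ⊆ -110,0-1-
  m7 ⊆ 0-1- [E]
  m14 ⊆ -110 [E]
E = {-110, 0-1-, 00-0}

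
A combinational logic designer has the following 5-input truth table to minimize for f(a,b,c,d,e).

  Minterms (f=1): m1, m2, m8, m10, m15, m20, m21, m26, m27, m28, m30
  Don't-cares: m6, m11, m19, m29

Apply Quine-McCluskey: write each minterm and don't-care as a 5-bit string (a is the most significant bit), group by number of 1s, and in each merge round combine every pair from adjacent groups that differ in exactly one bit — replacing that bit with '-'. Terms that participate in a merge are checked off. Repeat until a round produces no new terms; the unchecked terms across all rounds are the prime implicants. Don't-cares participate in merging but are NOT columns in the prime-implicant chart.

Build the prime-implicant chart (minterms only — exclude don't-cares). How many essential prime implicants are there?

4

Round 0: 00001 00010✓ 00110✓ 01000✓ 01010✓ 01011✓ 01111✓ 10011✓ 10100✓ 10101✓ 11010✓ 11011✓ 11100✓ 11101✓ 11110✓
Round 1: -1010✓ -1011✓ 0-010 00-10 01-11 010-0 0101-✓ 1-011 1-100✓ 1-101✓ 1010-✓ 11-10 1101-✓ 111-0 1110-✓
Round 2: -101- 1-10-
PIs = {-101-, 0-010, 00-10, 00001, 01-11, 010-0, 1-011, 1-10-, 11-10, 111-0}
Coverage chart:
  m1: 00001 ←essential
  m2: 0-010,00-10
  m8: 010-0 ←essential
  m10: -101-,0-010,010-0
  m15: 01-11 ←essential
  m20: 1-10- ←essential
  m21: 1-10- ←essential
  m26: -101-,11-10
  m27: -101-,1-011
  m28: 1-10-,111-0
  m30: 11-10,111-0
Essential: 00001, 01-11, 010-0, 1-10-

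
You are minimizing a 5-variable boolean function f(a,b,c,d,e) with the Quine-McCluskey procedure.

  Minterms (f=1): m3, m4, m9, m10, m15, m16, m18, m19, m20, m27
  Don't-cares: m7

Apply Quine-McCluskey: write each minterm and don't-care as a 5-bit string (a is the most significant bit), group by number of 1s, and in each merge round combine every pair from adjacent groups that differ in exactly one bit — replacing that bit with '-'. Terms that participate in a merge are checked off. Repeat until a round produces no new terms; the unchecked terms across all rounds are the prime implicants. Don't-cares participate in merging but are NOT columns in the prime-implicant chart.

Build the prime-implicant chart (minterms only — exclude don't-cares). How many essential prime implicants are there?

Round 0: 00011✓ 00100✓ 00111✓ 01001 01010 01111✓ 10000✓ 10010✓ 10011✓ 10100✓ 11011✓
Round 1: -0011 -0100 0-111 00-11 1-011 10-00 100-0 1001-
PIs = {-0011, -0100, 0-111, 00-11, 01001, 01010, 1-011, 10-00, 100-0, 1001-}
Coverage chart:
  m3: -0011,00-11
  m4: -0100 ←essential
  m9: 01001 ←essential
  m10: 01010 ←essential
  m15: 0-111 ←essential
  m16: 10-00,100-0
  m18: 100-0,1001-
  m19: -0011,1-011,1001-
  m20: -0100,10-00
  m27: 1-011 ←essential
Essential: -0100, 0-111, 01001, 01010, 1-011

5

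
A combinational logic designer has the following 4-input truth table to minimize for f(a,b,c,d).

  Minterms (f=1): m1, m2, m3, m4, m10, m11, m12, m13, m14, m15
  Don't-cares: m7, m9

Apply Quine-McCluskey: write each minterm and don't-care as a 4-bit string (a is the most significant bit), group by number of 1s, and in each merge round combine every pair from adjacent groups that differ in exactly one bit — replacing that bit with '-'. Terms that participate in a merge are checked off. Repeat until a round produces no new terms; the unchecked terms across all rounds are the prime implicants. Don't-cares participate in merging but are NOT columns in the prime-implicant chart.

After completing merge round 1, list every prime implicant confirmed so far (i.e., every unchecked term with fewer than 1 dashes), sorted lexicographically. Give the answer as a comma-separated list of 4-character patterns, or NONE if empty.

[col 0] 0001*, 0010*, 0011*, 0100*, 0111*, 1001*, 1010*, 1011*, 1100*, 1101*, 1110*, 1111*
[col 1] -001*, -010*, -011*, -100, -111*, 0-11*, 00-1*, 001-*, 1-01*, 1-10*, 1-11*, 10-1*, 101-*, 11-0*, 11-1*, 110-*, 111-*
[col 2] --11, -0-1, -01-, 1--1, 1-1-, 11--
Prime implicants: --11, -0-1, -01-, -100, 1--1, 1-1-, 11--

NONE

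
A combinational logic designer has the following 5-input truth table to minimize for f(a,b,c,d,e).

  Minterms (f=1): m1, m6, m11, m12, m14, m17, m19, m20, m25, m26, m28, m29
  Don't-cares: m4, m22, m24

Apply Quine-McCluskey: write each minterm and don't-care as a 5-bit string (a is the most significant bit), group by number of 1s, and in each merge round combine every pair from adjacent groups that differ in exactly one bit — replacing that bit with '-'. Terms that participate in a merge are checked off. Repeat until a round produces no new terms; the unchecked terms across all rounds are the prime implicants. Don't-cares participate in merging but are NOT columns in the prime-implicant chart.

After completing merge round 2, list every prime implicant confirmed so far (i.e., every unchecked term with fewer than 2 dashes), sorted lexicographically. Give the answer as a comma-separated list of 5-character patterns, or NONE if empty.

-0001, 01011, 1-001, 100-1, 110-0

size-2^0 implicants → 00001(✓)  00100(✓)  00110(✓)  01011  01100(✓)  01110(✓)  10001(✓)  10011(✓)  10100(✓)  10110(✓)  11000(✓)  11001(✓)  11010(✓)  11100(✓)  11101(✓)
size-2^1 implicants → -0001  -0100(✓)  -0110(✓)  -1100(✓)  0-100(✓)  0-110(✓)  001-0(✓)  011-0(✓)  1-001  1-100(✓)  100-1  101-0(✓)  11-00(✓)  11-01(✓)  110-0  1100-(✓)  1110-(✓)
size-2^2 implicants → --100  -01-0  0-1-0  11-0-
Unchecked terms (primes): --100, -0001, -01-0, 0-1-0, 01011, 1-001, 100-1, 11-0-, 110-0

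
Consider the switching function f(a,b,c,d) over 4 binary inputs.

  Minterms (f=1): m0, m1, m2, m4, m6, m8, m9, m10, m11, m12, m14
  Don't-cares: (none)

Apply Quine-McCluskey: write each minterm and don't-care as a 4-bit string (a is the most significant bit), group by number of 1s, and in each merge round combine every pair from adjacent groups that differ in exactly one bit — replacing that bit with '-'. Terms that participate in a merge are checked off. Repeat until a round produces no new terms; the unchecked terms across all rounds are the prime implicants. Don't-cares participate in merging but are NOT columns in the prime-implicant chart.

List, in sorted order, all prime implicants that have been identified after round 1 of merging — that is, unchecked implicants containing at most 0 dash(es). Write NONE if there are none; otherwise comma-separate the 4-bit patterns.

NONE

size-2^0 implicants → 0000(✓)  0001(✓)  0010(✓)  0100(✓)  0110(✓)  1000(✓)  1001(✓)  1010(✓)  1011(✓)  1100(✓)  1110(✓)
size-2^1 implicants → -000(✓)  -001(✓)  -010(✓)  -100(✓)  -110(✓)  0-00(✓)  0-10(✓)  00-0(✓)  000-(✓)  01-0(✓)  1-00(✓)  1-10(✓)  10-0(✓)  10-1(✓)  100-(✓)  101-(✓)  11-0(✓)
size-2^2 implicants → --00(✓)  --10(✓)  -0-0(✓)  -00-  -1-0(✓)  0--0(✓)  1--0(✓)  10--
size-2^3 implicants → ---0
Unchecked terms (primes): ---0, -00-, 10--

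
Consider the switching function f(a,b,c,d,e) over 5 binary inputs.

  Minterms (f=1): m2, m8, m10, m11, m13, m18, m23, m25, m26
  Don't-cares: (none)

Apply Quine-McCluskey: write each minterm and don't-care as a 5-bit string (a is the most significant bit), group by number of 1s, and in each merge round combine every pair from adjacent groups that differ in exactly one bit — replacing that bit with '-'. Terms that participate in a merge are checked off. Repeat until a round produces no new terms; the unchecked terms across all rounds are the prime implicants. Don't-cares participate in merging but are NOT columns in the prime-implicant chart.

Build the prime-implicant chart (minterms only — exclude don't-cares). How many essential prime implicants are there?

[col 0] 00010*, 01000*, 01010*, 01011*, 01101, 10010*, 10111, 11001, 11010*
[col 1] -0010*, -1010*, 0-010*, 010-0, 0101-, 1-010*
[col 2] --010
Prime implicants: --010, 010-0, 0101-, 01101, 10111, 11001
PI chart (minterm → PIs covering it):
  2 | --010  (sole → essential)
  8 | 010-0  (sole → essential)
  10 | --010,010-0,0101-
  11 | 0101-  (sole → essential)
  13 | 01101  (sole → essential)
  18 | --010  (sole → essential)
  23 | 10111  (sole → essential)
  25 | 11001  (sole → essential)
  26 | --010  (sole → essential)
Essential prime implicants: --010, 010-0, 0101-, 01101, 10111, 11001

6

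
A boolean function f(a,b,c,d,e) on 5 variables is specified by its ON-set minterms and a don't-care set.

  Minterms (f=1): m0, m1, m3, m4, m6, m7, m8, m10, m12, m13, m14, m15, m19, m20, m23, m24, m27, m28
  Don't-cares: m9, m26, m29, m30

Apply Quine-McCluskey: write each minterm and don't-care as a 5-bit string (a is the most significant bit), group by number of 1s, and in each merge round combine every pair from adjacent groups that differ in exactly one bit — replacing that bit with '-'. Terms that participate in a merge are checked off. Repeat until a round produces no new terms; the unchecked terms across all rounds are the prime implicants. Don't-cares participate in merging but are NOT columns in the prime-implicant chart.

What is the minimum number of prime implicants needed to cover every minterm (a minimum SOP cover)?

7

Round 0: 00000✓ 00001✓ 00011✓ 00100✓ 00110✓ 00111✓ 01000✓ 01001✓ 01010✓ 01100✓ 01101✓ 01110✓ 01111✓ 10011✓ 10100✓ 10111✓ 11000✓ 11010✓ 11011✓ 11100✓ 11101✓ 11110✓
Round 1: -0011✓ -0100✓ -0111✓ -1000✓ -1010✓ -1100✓ -1101✓ -1110✓ 0-000✓ 0-001✓ 0-100✓ 0-110✓ 0-111✓ 00-00✓ 00-11✓ 000-1 0000-✓ 001-0✓ 0011-✓ 01-00✓ 01-01✓ 01-10✓ 010-0✓ 0100-✓ 011-0✓ 011-1✓ 0110-✓ 0111-✓ 1-011 1-100✓ 10-11✓ 11-00✓ 11-10✓ 110-0✓ 1101- 111-0✓ 1110-✓
Round 2: --100 -0-11 -1-00✓ -1-10✓ -10-0✓ -11-0✓ -110- 0--00 0-00- 0-1-0 0-11- 01--0✓ 01-0- 011-- 11--0✓
Round 3: -1--0
PIs = {--100, -0-11, -1--0, -110-, 0--00, 0-00-, 0-1-0, 0-11-, 000-1, 01-0-, 011--, 1-011, 1101-}
Coverage chart:
  m0: 0--00,0-00-
  m1: 0-00-,000-1
  m3: -0-11,000-1
  m4: --100,0--00,0-1-0
  m6: 0-1-0,0-11-
  m7: -0-11,0-11-
  m8: -1--0,0--00,0-00-,01-0-
  m10: -1--0 ←essential
  m12: --100,-1--0,-110-,0--00,0-1-0,01-0-,011--
  m13: -110-,01-0-,011--
  m14: -1--0,0-1-0,0-11-,011--
  m15: 0-11-,011--
  m19: -0-11,1-011
  m20: --100 ←essential
  m23: -0-11 ←essential
  m24: -1--0 ←essential
  m27: 1-011,1101-
  m28: --100,-1--0,-110-
Essential: --100, -0-11, -1--0
Petrick residual → -110-, 0-00-, 0-11-, 1-011
Min cover (7 terms): cd'e' + b'de + be' + bcd' + a'c'd' + a'cd + ac'de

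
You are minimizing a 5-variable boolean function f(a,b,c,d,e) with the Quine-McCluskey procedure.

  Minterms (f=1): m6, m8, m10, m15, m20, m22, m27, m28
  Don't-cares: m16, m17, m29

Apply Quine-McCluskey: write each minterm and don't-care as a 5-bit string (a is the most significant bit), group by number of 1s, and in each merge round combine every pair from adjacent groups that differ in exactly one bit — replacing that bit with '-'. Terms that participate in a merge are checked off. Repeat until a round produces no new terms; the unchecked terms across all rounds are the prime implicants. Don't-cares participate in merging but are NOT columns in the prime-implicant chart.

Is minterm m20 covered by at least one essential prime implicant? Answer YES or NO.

size-2^0 implicants → 00110(✓)  01000(✓)  01010(✓)  01111  10000(✓)  10001(✓)  10100(✓)  10110(✓)  11011  11100(✓)  11101(✓)
size-2^1 implicants → -0110  010-0  1-100  10-00  1000-  101-0  1110-
Unchecked terms (primes): -0110, 010-0, 01111, 1-100, 10-00, 1000-, 101-0, 11011, 1110-
Minterm coverage:
  m6 ⊆ -0110 [E]
  m8 ⊆ 010-0 [E]
  m10 ⊆ 010-0 [E]
  m15 ⊆ 01111 [E]
  m20 ⊆ 1-100,10-00,101-0
  m22 ⊆ -0110,101-0
  m27 ⊆ 11011 [E]
  m28 ⊆ 1-100,1110-
E = {-0110, 010-0, 01111, 11011}

NO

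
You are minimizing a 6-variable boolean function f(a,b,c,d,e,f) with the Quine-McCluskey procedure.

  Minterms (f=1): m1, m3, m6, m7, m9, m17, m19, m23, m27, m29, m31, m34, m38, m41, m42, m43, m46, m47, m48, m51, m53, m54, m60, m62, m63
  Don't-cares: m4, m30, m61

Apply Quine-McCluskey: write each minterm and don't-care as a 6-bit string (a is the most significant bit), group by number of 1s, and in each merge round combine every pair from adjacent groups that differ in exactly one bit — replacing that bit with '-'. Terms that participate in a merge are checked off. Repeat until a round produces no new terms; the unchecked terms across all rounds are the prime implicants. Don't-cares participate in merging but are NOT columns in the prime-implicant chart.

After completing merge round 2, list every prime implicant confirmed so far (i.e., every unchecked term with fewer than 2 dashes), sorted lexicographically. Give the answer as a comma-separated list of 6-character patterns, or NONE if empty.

Round 0: 000001✓ 000011✓ 000100✓ 000110✓ 000111✓ 001001✓ 010001✓ 010011✓ 010111✓ 011011✓ 011101✓ 011110✓ 011111✓ 100010✓ 100110✓ 101001✓ 101010✓ 101011✓ 101110✓ 101111✓ 110000 110011✓ 110101✓ 110110✓ 111100✓ 111101✓ 111110✓ 111111✓
Round 1: -00110 -01001 -10011 -11101✓ -11110✓ -11111✓ 0-0001✓ 0-0011✓ 0-0111✓ 00-001 000-11✓ 0000-1✓ 0001-0 00011- 01-011✓ 01-111✓ 010-11✓ 0100-1✓ 011-11✓ 0111-1✓ 01111-✓ 1-0110✓ 1-1110✓ 1-1111✓ 10-010✓ 10-110✓ 100-10✓ 101-10✓ 101-11✓ 1010-1 10101-✓ 10111-✓ 11-101 11-110✓ 1111-0✓ 1111-1✓ 11110-✓ 11111-✓
Round 2: -111-1 -1111- 0-0-11 0-00-1 01--11 1--110 1-111- 10--10 101-1- 1111--
PIs = {-00110, -01001, -10011, -111-1, -1111-, 0-0-11, 0-00-1, 00-001, 0001-0, 00011-, 01--11, 1--110, 1-111-, 10--10, 101-1-, 1010-1, 11-101, 110000, 1111--}

-00110, -01001, -10011, 00-001, 0001-0, 00011-, 1010-1, 11-101, 110000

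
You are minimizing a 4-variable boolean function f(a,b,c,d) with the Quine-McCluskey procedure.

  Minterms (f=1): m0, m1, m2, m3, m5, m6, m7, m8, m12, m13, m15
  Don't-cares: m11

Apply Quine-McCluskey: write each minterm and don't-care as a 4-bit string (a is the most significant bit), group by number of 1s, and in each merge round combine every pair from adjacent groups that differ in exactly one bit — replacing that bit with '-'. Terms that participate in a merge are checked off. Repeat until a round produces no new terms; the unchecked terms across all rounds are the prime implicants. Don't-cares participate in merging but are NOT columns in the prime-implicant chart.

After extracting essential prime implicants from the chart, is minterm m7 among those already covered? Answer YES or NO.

YES

size-2^0 implicants → 0000(✓)  0001(✓)  0010(✓)  0011(✓)  0101(✓)  0110(✓)  0111(✓)  1000(✓)  1011(✓)  1100(✓)  1101(✓)  1111(✓)
size-2^1 implicants → -000  -011(✓)  -101(✓)  -111(✓)  0-01(✓)  0-10(✓)  0-11(✓)  00-0(✓)  00-1(✓)  000-(✓)  001-(✓)  01-1(✓)  011-(✓)  1-00  1-11(✓)  11-1(✓)  110-
size-2^2 implicants → --11  -1-1  0--1  0-1-  00--
Unchecked terms (primes): --11, -000, -1-1, 0--1, 0-1-, 00--, 1-00, 110-
Minterm coverage:
  m0 ⊆ -000,00--
  m1 ⊆ 0--1,00--
  m2 ⊆ 0-1-,00--
  m3 ⊆ --11,0--1,0-1-,00--
  m5 ⊆ -1-1,0--1
  m6 ⊆ 0-1- [E]
  m7 ⊆ --11,-1-1,0--1,0-1-
  m8 ⊆ -000,1-00
  m12 ⊆ 1-00,110-
  m13 ⊆ -1-1,110-
  m15 ⊆ --11,-1-1
E = {0-1-}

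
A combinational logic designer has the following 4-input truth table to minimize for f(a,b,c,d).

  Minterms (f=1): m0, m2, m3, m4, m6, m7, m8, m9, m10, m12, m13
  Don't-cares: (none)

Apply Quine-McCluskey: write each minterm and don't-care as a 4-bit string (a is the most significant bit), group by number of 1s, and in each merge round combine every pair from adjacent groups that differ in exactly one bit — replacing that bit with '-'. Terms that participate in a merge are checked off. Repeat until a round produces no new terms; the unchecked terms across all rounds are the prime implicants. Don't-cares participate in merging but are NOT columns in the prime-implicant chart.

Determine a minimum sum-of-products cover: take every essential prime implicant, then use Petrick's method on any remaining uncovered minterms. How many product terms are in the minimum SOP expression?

[col 0] 0000*, 0010*, 0011*, 0100*, 0110*, 0111*, 1000*, 1001*, 1010*, 1100*, 1101*
[col 1] -000*, -010*, -100*, 0-00*, 0-10*, 0-11*, 00-0*, 001-*, 01-0*, 011-*, 1-00*, 1-01*, 10-0*, 100-*, 110-*
[col 2] --00, -0-0, 0--0, 0-1-, 1-0-
Prime implicants: --00, -0-0, 0--0, 0-1-, 1-0-
PI chart (minterm → PIs covering it):
  0 | --00,-0-0,0--0
  2 | -0-0,0--0,0-1-
  3 | 0-1-  (sole → essential)
  4 | --00,0--0
  6 | 0--0,0-1-
  7 | 0-1-  (sole → essential)
  8 | --00,-0-0,1-0-
  9 | 1-0-  (sole → essential)
  10 | -0-0  (sole → essential)
  12 | --00,1-0-
  13 | 1-0-  (sole → essential)
Essential prime implicants: -0-0, 0-1-, 1-0-
Petrick residual → --00
Minimum SOP uses 4 PIs: c'd' + b'd' + a'c + ac'

4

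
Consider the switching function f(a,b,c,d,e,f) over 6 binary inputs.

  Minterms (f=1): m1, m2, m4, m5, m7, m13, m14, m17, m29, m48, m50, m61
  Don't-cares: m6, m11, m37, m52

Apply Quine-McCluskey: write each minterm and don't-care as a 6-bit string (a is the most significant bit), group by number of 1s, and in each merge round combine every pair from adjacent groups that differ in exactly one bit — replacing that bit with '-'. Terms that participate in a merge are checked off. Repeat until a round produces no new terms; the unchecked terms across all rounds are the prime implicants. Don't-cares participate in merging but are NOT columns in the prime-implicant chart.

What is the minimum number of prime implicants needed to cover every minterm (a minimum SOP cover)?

7

[col 0] 000001*, 000010*, 000100*, 000101*, 000110*, 000111*, 001011, 001101*, 001110*, 010001*, 011101*, 100101*, 110000*, 110010*, 110100*, 111101*
[col 1] -00101, -11101, 0-0001, 0-1101, 00-101, 00-110, 000-01, 000-10, 0001-0*, 0001-1*, 00010-*, 00011-*, 110-00, 1100-0
[col 2] 0001--
Prime implicants: -00101, -11101, 0-0001, 0-1101, 00-101, 00-110, 000-01, 000-10, 0001--, 001011, 110-00, 1100-0
PI chart (minterm → PIs covering it):
  1 | 0-0001,000-01
  2 | 000-10  (sole → essential)
  4 | 0001--  (sole → essential)
  5 | -00101,00-101,000-01,0001--
  7 | 0001--  (sole → essential)
  13 | 0-1101,00-101
  14 | 00-110  (sole → essential)
  17 | 0-0001  (sole → essential)
  29 | -11101,0-1101
  48 | 110-00,1100-0
  50 | 1100-0  (sole → essential)
  61 | -11101  (sole → essential)
Essential prime implicants: -11101, 0-0001, 00-110, 000-10, 0001--, 1100-0
Petrick residual → 0-1101
Minimum SOP uses 7 PIs: bcde'f + a'c'd'e'f + a'cde'f + a'b'def' + a'b'c'ef' + a'b'c'd + abc'd'f'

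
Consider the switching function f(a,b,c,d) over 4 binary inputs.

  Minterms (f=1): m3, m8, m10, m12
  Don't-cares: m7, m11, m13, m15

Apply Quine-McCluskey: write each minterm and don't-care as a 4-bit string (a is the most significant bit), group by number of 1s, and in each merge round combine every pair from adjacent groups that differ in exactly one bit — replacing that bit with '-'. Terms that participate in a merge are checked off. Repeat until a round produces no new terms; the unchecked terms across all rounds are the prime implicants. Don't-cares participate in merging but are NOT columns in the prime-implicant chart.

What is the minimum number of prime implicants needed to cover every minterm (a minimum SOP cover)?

[col 0] 0011*, 0111*, 1000*, 1010*, 1011*, 1100*, 1101*, 1111*
[col 1] -011*, -111*, 0-11*, 1-00, 1-11*, 10-0, 101-, 11-1, 110-
[col 2] --11
Prime implicants: --11, 1-00, 10-0, 101-, 11-1, 110-
PI chart (minterm → PIs covering it):
  3 | --11  (sole → essential)
  8 | 1-00,10-0
  10 | 10-0,101-
  12 | 1-00,110-
Essential prime implicants: --11
Petrick residual → 1-00, 10-0
Minimum SOP uses 3 PIs: cd + ac'd' + ab'd'

3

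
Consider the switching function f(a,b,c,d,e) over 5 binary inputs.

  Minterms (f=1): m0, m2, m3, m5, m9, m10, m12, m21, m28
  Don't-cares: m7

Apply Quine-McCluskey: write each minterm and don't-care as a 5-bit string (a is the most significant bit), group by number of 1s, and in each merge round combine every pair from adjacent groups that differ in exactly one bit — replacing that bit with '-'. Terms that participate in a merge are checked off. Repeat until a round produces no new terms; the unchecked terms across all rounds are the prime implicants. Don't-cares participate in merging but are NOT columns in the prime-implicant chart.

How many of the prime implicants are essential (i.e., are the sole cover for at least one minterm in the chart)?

5

[col 0] 00000*, 00010*, 00011*, 00101*, 00111*, 01001, 01010*, 01100*, 10101*, 11100*
[col 1] -0101, -1100, 0-010, 00-11, 000-0, 0001-, 001-1
Prime implicants: -0101, -1100, 0-010, 00-11, 000-0, 0001-, 001-1, 01001
PI chart (minterm → PIs covering it):
  0 | 000-0  (sole → essential)
  2 | 0-010,000-0,0001-
  3 | 00-11,0001-
  5 | -0101,001-1
  9 | 01001  (sole → essential)
  10 | 0-010  (sole → essential)
  12 | -1100  (sole → essential)
  21 | -0101  (sole → essential)
  28 | -1100  (sole → essential)
Essential prime implicants: -0101, -1100, 0-010, 000-0, 01001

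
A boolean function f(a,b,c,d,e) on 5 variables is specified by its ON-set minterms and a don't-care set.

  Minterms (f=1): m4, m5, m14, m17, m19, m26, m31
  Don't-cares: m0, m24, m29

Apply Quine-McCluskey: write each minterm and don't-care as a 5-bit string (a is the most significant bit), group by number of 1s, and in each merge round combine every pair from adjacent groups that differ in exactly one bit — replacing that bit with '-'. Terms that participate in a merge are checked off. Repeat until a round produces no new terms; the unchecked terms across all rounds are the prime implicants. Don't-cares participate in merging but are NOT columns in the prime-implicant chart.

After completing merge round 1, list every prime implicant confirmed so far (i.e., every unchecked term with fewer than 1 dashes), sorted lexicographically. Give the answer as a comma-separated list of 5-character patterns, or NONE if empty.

[col 0] 00000*, 00100*, 00101*, 01110, 10001*, 10011*, 11000*, 11010*, 11101*, 11111*
[col 1] 00-00, 0010-, 100-1, 110-0, 111-1
Prime implicants: 00-00, 0010-, 01110, 100-1, 110-0, 111-1

01110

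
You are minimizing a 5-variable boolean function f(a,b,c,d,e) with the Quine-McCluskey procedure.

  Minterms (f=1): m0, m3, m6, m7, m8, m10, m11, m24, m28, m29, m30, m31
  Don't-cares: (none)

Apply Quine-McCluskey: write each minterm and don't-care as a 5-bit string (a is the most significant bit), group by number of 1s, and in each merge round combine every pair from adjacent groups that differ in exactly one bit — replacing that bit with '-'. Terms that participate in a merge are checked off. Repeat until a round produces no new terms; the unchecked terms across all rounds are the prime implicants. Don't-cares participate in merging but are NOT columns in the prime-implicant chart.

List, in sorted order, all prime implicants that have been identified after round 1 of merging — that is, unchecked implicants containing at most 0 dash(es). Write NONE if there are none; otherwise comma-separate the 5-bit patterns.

NONE

[col 0] 00000*, 00011*, 00110*, 00111*, 01000*, 01010*, 01011*, 11000*, 11100*, 11101*, 11110*, 11111*
[col 1] -1000, 0-000, 0-011, 00-11, 0011-, 010-0, 0101-, 11-00, 111-0*, 111-1*, 1110-*, 1111-*
[col 2] 111--
Prime implicants: -1000, 0-000, 0-011, 00-11, 0011-, 010-0, 0101-, 11-00, 111--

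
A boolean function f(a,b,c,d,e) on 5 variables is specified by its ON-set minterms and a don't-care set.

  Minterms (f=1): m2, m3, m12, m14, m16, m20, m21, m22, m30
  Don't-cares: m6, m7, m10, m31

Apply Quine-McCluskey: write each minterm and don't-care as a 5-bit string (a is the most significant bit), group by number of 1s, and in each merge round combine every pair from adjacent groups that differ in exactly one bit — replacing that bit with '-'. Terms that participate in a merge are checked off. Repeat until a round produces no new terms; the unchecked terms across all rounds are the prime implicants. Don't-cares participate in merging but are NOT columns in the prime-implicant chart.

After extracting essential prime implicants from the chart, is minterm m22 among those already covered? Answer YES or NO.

Round 0: 00010✓ 00011✓ 00110✓ 00111✓ 01010✓ 01100✓ 01110✓ 10000✓ 10100✓ 10101✓ 10110✓ 11110✓ 11111✓
Round 1: -0110✓ -1110✓ 0-010✓ 0-110✓ 00-10✓ 00-11✓ 0001-✓ 0011-✓ 01-10✓ 011-0 1-110✓ 10-00 101-0 1010- 1111-
Round 2: --110 0--10 00-1-
PIs = {--110, 0--10, 00-1-, 011-0, 10-00, 101-0, 1010-, 1111-}
Coverage chart:
  m2: 0--10,00-1-
  m3: 00-1- ←essential
  m12: 011-0 ←essential
  m14: --110,0--10,011-0
  m16: 10-00 ←essential
  m20: 10-00,101-0,1010-
  m21: 1010- ←essential
  m22: --110,101-0
  m30: --110,1111-
Essential: 00-1-, 011-0, 10-00, 1010-

NO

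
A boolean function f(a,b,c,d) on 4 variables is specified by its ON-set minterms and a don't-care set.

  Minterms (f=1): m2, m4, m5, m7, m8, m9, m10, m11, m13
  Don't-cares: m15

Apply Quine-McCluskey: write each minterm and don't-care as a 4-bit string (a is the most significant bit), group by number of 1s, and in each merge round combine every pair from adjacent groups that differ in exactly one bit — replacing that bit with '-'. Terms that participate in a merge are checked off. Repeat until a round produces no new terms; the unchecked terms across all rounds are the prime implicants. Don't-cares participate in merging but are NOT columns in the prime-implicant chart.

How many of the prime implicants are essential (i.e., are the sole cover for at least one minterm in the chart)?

size-2^0 implicants → 0010(✓)  0100(✓)  0101(✓)  0111(✓)  1000(✓)  1001(✓)  1010(✓)  1011(✓)  1101(✓)  1111(✓)
size-2^1 implicants → -010  -101(✓)  -111(✓)  01-1(✓)  010-  1-01(✓)  1-11(✓)  10-0(✓)  10-1(✓)  100-(✓)  101-(✓)  11-1(✓)
size-2^2 implicants → -1-1  1--1  10--
Unchecked terms (primes): -010, -1-1, 010-, 1--1, 10--
Minterm coverage:
  m2 ⊆ -010 [E]
  m4 ⊆ 010- [E]
  m5 ⊆ -1-1,010-
  m7 ⊆ -1-1 [E]
  m8 ⊆ 10-- [E]
  m9 ⊆ 1--1,10--
  m10 ⊆ -010,10--
  m11 ⊆ 1--1,10--
  m13 ⊆ -1-1,1--1
E = {-010, -1-1, 010-, 10--}

4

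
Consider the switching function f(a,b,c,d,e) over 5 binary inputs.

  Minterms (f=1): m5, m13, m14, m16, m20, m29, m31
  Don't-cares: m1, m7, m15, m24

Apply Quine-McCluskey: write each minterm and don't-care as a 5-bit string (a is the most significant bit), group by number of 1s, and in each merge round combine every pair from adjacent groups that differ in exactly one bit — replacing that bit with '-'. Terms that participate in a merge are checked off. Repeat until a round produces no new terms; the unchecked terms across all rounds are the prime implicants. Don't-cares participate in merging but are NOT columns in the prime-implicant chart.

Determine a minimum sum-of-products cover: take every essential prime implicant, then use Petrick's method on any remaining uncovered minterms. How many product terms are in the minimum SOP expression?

4

Round 0: 00001✓ 00101✓ 00111✓ 01101✓ 01110✓ 01111✓ 10000✓ 10100✓ 11000✓ 11101✓ 11111✓
Round 1: -1101✓ -1111✓ 0-101✓ 0-111✓ 00-01 001-1✓ 011-1✓ 0111- 1-000 10-00 111-1✓
Round 2: -11-1 0-1-1
PIs = {-11-1, 0-1-1, 00-01, 0111-, 1-000, 10-00}
Coverage chart:
  m5: 0-1-1,00-01
  m13: -11-1,0-1-1
  m14: 0111- ←essential
  m16: 1-000,10-00
  m20: 10-00 ←essential
  m29: -11-1 ←essential
  m31: -11-1 ←essential
Essential: -11-1, 0111-, 10-00
Petrick residual → 0-1-1
Min cover (4 terms): bce + a'ce + a'bcd + ab'd'e'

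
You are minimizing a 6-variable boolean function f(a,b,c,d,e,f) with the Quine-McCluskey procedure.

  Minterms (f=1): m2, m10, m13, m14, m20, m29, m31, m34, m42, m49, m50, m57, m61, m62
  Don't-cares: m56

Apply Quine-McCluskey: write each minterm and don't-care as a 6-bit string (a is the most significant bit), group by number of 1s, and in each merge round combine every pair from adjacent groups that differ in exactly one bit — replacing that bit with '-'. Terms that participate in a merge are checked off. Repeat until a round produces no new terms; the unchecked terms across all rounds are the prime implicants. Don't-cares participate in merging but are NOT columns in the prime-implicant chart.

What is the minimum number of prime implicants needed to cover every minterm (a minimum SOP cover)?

9

size-2^0 implicants → 000010(✓)  001010(✓)  001101(✓)  001110(✓)  010100  011101(✓)  011111(✓)  100010(✓)  101010(✓)  110001(✓)  110010(✓)  111000(✓)  111001(✓)  111101(✓)  111110
size-2^1 implicants → -00010(✓)  -01010(✓)  -11101  0-1101  00-010(✓)  001-10  0111-1  1-0010  10-010(✓)  11-001  111-01  11100-
size-2^2 implicants → -0-010
Unchecked terms (primes): -0-010, -11101, 0-1101, 001-10, 010100, 0111-1, 1-0010, 11-001, 111-01, 11100-, 111110
Minterm coverage:
  m2 ⊆ -0-010 [E]
  m10 ⊆ -0-010,001-10
  m13 ⊆ 0-1101 [E]
  m14 ⊆ 001-10 [E]
  m20 ⊆ 010100 [E]
  m29 ⊆ -11101,0-1101,0111-1
  m31 ⊆ 0111-1 [E]
  m34 ⊆ -0-010,1-0010
  m42 ⊆ -0-010 [E]
  m49 ⊆ 11-001 [E]
  m50 ⊆ 1-0010 [E]
  m57 ⊆ 11-001,111-01,11100-
  m61 ⊆ -11101,111-01
  m62 ⊆ 111110 [E]
E = {-0-010, 0-1101, 001-10, 010100, 0111-1, 1-0010, 11-001, 111110}
Petrick residual → -11101
Cover = b'd'ef' + bcde'f + a'cde'f + a'b'cef' + a'bc'de'f' + a'bcdf + ac'd'ef' + abd'e'f + abcdef'  |cover|=9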